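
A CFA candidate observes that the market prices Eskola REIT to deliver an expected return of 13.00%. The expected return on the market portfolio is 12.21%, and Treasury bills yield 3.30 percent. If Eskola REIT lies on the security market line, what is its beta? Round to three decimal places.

1.089

MRP = 12.21% − 3.30% = 8.91%
β = (E(R) − R_f) / MRP = (13.00% − 3.30%) / 8.91% = 9.70% / 8.91% = 1.089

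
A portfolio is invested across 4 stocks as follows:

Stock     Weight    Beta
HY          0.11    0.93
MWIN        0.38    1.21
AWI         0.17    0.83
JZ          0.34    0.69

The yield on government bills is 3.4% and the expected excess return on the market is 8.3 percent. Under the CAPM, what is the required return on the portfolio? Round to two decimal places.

11.18%

β_P = Σ w_i β_i = 0.11×0.93 + 0.38×1.21 + 0.17×0.83 + 0.34×0.69 = 0.9378
E(R_P) = R_f + β_P × MRP = 3.4% + 0.9378 × 8.3% = 11.18%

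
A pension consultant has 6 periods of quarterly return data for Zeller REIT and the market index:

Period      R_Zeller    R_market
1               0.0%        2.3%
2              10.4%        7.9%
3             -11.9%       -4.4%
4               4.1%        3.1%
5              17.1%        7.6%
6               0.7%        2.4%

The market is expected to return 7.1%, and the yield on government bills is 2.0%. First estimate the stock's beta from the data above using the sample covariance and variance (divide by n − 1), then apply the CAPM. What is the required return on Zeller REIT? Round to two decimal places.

Mean R_i = (0.0 + 10.4 − 11.9 + 4.1 + 17.1 + 0.7) / 6 = 3.4000%
Mean R_m = (2.3 + 7.9 − 4.4 + 3.1 + 7.6 + 2.4) / 6 = 3.1500%
Σ(R_i − R̄_i)(R_m − R̄_m) = 214.6100  ⇒  Cov = 214.6100 / 5 = 42.9220
Σ(R_m − R̄_m)² = 100.6550  ⇒  Var(R_m) = 100.6550 / 5 = 20.1310
β = Cov / Var(R_m) = 42.9220 / 20.1310 = 2.1321
MRP = 7.1% − 2.0% = 5.10%
E(R) = R_f + β × MRP = 2.0% + 2.1321 × 5.1% = 12.87%

12.87%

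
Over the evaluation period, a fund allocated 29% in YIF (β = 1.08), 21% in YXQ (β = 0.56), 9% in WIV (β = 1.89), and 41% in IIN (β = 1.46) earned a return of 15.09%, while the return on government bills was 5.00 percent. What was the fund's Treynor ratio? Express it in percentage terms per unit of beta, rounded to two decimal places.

β_P = 0.29×1.08 + 0.21×0.56 + 0.09×1.89 + 0.41×1.46 = 1.1995
Treynor = (R_P − R_f) / β_P = (15.09% − 5.00%) / 1.1995 = 10.09% / 1.1995 = 8.41%

8.41%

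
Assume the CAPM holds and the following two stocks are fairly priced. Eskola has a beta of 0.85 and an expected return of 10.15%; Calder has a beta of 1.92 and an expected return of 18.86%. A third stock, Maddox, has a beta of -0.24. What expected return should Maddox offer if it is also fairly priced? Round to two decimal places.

MRP (SML slope) = (18.86% − 10.15%) / (1.92 − 0.85) = 8.71% / 1.07 = 8.1402%
R_f (intercept) = 10.15% − 0.85 × 8.1402% = 3.2308%
E(R_Maddox) = R_f + β × MRP = 3.2308% + -0.24 × 8.1402% = 1.28%

1.28%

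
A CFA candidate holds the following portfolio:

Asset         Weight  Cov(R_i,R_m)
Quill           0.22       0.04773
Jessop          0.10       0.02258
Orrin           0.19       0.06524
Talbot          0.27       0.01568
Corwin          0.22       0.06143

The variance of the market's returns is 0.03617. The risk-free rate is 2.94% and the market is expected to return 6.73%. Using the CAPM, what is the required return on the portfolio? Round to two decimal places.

7.44%

β_Quill = 0.04773 / 0.03617 = 1.3196
β_Jessop = 0.02258 / 0.03617 = 0.6243
β_Orrin = 0.06524 / 0.03617 = 1.8037
β_Talbot = 0.01568 / 0.03617 = 0.4335
β_Corwin = 0.06143 / 0.03617 = 1.6984
β_P = Σ w_i β_i = 0.22×1.3196 + 0.10×0.6243 + 0.19×1.8037 + 0.27×0.4335 + 0.22×1.6984 = 1.1861
MRP = 6.73% − 2.94% = 3.79%
E(R_P) = R_f + β_P × MRP = 2.94% + 1.1861 × 3.79% = 7.44%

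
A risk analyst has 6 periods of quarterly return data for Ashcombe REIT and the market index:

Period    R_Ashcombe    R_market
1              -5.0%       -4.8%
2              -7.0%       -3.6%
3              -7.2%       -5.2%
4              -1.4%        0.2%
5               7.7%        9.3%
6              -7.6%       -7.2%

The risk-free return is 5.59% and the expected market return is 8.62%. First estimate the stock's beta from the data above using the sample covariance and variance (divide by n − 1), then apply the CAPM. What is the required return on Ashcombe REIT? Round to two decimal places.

8.52%

Mean R_i = (-5.0 − 7.0 − 7.2 − 1.4 + 7.7 − 7.6) / 6 = -3.4167%
Mean R_m = (-4.8 − 3.6 − 5.2 + 0.2 + 9.3 − 7.2) / 6 = -1.8833%
Σ(R_i − R̄_i)(R_m − R̄_m) = 174.0817  ⇒  Cov = 174.0817 / 5 = 34.8163
Σ(R_m − R̄_m)² = 180.1283  ⇒  Var(R_m) = 180.1283 / 5 = 36.0257
β = Cov / Var(R_m) = 34.8163 / 36.0257 = 0.9664
MRP = 8.62% − 5.59% = 3.03%
E(R) = R_f + β × MRP = 5.59% + 0.9664 × 3.03% = 8.52%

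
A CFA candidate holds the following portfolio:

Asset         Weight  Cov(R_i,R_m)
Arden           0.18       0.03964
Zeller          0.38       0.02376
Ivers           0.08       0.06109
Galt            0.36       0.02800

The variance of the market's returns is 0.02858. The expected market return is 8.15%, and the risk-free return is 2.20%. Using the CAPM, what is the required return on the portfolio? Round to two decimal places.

8.68%

β_Arden = 0.03964 / 0.02858 = 1.3870
β_Zeller = 0.02376 / 0.02858 = 0.8314
β_Ivers = 0.06109 / 0.02858 = 2.1375
β_Galt = 0.02800 / 0.02858 = 0.9797
β_P = Σ w_i β_i = 0.18×1.3870 + 0.38×0.8314 + 0.08×2.1375 + 0.36×0.9797 = 1.0893
MRP = 8.15% − 2.20% = 5.95%
E(R_P) = R_f + β_P × MRP = 2.20% + 1.0893 × 5.95% = 8.68%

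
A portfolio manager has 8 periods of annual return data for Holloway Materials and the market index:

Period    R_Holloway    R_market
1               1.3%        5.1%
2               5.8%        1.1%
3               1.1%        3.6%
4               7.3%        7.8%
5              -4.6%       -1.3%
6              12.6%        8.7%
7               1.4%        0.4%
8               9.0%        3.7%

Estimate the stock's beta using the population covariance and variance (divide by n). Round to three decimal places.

Mean R_i = (1.3 + 5.8 + 1.1 + 7.3 − 4.6 + 12.6 + 1.4 + 9.0) / 8 = 4.2375%
Mean R_m = (5.1 + 1.1 + 3.6 + 7.8 − 1.3 + 8.7 + 0.4 + 3.7) / 8 = 3.6375%
Σ(R_i − R̄_i)(R_m − R̄_m) = 100.0588  ⇒  Cov = 100.0588 / 8 = 12.5074
Σ(R_m − R̄_m)² = 86.3988  ⇒  Var(R_m) = 86.3988 / 8 = 10.7999
β = Cov / Var(R_m) = 12.5074 / 10.7999 = 1.1581

1.158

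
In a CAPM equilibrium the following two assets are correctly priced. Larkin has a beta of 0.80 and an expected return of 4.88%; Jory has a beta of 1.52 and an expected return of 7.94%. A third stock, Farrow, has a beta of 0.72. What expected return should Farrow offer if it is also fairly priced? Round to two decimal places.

MRP (SML slope) = (7.94% − 4.88%) / (1.52 − 0.80) = 3.06% / 0.72 = 4.2500%
R_f (intercept) = 4.88% − 0.80 × 4.2500% = 1.4800%
E(R_Farrow) = R_f + β × MRP = 1.4800% + 0.72 × 4.2500% = 4.54%

4.54%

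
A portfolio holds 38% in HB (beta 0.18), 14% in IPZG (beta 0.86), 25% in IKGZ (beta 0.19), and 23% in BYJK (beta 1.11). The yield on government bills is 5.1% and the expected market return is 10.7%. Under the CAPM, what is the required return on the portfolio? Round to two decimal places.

7.85%

β_P = Σ w_i β_i = 0.38×0.18 + 0.14×0.86 + 0.25×0.19 + 0.23×1.11 = 0.4916
MRP = 10.7% − 5.1% = 5.60%
E(R_P) = R_f + β_P × MRP = 5.1% + 0.4916 × 5.6% = 7.85%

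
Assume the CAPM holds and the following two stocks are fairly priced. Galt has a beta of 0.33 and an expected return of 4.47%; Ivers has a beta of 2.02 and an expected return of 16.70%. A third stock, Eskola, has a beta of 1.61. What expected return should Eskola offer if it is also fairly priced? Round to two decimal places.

13.73%

MRP (SML slope) = (16.70% − 4.47%) / (2.02 − 0.33) = 12.23% / 1.69 = 7.2367%
R_f (intercept) = 4.47% − 0.33 × 7.2367% = 2.0819%
E(R_Eskola) = R_f + β × MRP = 2.0819% + 1.61 × 7.2367% = 13.73%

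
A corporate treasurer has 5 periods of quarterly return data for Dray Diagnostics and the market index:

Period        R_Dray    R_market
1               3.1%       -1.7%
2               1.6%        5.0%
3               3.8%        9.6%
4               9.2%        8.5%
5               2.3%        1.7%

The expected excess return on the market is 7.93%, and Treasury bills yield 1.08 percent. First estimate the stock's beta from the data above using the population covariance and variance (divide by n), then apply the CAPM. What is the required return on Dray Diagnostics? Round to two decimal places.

3.67%

Mean R_i = (3.1 + 1.6 + 3.8 + 9.2 + 2.3) / 5 = 4.0000%
Mean R_m = (-1.7 + 5.0 + 9.6 + 8.5 + 1.7) / 5 = 4.6200%
Σ(R_i − R̄_i)(R_m − R̄_m) = 28.9200  ⇒  Cov = 28.9200 / 5 = 5.7840
Σ(R_m − R̄_m)² = 88.4680  ⇒  Var(R_m) = 88.4680 / 5 = 17.6936
β = Cov / Var(R_m) = 5.7840 / 17.6936 = 0.3269
E(R) = R_f + β × MRP = 1.08% + 0.3269 × 7.93% = 3.67%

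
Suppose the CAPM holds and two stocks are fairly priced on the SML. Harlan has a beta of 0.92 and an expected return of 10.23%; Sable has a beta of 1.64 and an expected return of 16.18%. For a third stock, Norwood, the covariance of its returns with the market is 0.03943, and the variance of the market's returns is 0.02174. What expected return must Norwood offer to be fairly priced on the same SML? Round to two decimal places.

MRP = (16.18% − 10.23%) / (1.64 − 0.92) = 8.2639%
R_f = 10.23% − 0.92 × 8.2639% = 2.6272%
β_Norwood = Cov / Var(R_m) = 0.03943 / 0.02174 = 1.8137
E(R_Norwood) = R_f + β × MRP = 2.6272% + 1.8137 × 8.2639% = 17.62%

17.62%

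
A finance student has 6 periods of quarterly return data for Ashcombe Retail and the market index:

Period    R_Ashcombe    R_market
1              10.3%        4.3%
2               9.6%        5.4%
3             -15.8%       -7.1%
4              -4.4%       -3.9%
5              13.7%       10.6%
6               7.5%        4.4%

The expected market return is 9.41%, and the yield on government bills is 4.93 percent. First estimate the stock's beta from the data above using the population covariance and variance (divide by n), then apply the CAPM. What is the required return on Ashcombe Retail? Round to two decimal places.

Mean R_i = (10.3 + 9.6 − 15.8 − 4.4 + 13.7 + 7.5) / 6 = 3.4833%
Mean R_m = (4.3 + 5.4 − 7.1 − 3.9 + 10.6 + 4.4) / 6 = 2.2833%
Σ(R_i − R̄_i)(R_m − R̄_m) = 355.9683  ⇒  Cov = 355.9683 / 6 = 59.3281
Σ(R_m − R̄_m)² = 213.7083  ⇒  Var(R_m) = 213.7083 / 6 = 35.6181
β = Cov / Var(R_m) = 59.3281 / 35.6181 = 1.6657
MRP = 9.41% − 4.93% = 4.48%
E(R) = R_f + β × MRP = 4.93% + 1.6657 × 4.48% = 12.39%

12.39%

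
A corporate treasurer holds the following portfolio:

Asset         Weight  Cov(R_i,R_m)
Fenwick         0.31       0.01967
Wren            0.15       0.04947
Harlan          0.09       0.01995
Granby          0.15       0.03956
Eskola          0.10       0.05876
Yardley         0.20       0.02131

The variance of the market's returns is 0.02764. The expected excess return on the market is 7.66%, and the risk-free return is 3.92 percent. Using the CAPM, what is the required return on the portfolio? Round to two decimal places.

β_Fenwick = 0.01967 / 0.02764 = 0.7116
β_Wren = 0.04947 / 0.02764 = 1.7898
β_Harlan = 0.01995 / 0.02764 = 0.7218
β_Granby = 0.03956 / 0.02764 = 1.4313
β_Eskola = 0.05876 / 0.02764 = 2.1259
β_Yardley = 0.02131 / 0.02764 = 0.7710
β_P = Σ w_i β_i = 0.31×0.7116 + 0.15×1.7898 + 0.09×0.7218 + 0.15×1.4313 + 0.10×2.1259 + 0.20×0.7710 = 1.1355
E(R_P) = R_f + β_P × MRP = 3.92% + 1.1355 × 7.66% = 12.62%

12.62%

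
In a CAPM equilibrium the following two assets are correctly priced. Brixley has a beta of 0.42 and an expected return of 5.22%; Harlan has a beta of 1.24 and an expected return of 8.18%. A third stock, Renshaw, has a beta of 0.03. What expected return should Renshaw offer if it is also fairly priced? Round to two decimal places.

3.81%

MRP (SML slope) = (8.18% − 5.22%) / (1.24 − 0.42) = 2.96% / 0.82 = 3.6098%
R_f (intercept) = 5.22% − 0.42 × 3.6098% = 3.7039%
E(R_Renshaw) = R_f + β × MRP = 3.7039% + 0.03 × 3.6098% = 3.81%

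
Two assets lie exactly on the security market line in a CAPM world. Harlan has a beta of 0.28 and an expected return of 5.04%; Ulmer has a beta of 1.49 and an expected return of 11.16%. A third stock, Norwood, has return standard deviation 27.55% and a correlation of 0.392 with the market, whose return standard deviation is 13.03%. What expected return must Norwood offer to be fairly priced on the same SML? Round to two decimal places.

MRP = (11.16% − 5.04%) / (1.49 − 0.28) = 5.0579%
R_f = 5.04% − 0.28 × 5.0579% = 3.6238%
β_Norwood = ρ·σ_i/σ_m = 0.392 × 27.55 / 13.03 = 0.8288
E(R_Norwood) = R_f + β × MRP = 3.6238% + 0.8288 × 5.0579% = 7.82%

7.82%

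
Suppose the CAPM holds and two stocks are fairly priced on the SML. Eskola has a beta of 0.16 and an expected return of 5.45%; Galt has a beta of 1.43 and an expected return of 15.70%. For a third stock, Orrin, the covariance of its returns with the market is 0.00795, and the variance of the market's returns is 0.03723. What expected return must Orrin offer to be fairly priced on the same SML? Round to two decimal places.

MRP = (15.70% − 5.45%) / (1.43 − 0.16) = 8.0709%
R_f = 5.45% − 0.16 × 8.0709% = 4.1587%
β_Orrin = Cov / Var(R_m) = 0.00795 / 0.03723 = 0.2135
E(R_Orrin) = R_f + β × MRP = 4.1587% + 0.2135 × 8.0709% = 5.88%

5.88%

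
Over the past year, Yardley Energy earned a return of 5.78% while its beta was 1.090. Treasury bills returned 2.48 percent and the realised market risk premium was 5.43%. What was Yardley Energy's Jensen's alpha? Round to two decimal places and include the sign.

-2.62%

CAPM benchmark = R_f + β(R_m − R_f) = 2.48% + 1.090 × 5.43% = 8.39870%
α = actual − benchmark = 5.78% − 8.39870% = -2.62%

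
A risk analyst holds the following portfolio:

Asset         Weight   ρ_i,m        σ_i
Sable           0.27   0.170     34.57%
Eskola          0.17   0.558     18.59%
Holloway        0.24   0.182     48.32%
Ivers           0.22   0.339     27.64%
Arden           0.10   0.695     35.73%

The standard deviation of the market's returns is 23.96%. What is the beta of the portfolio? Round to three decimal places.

β_Sable = 0.170 × 34.57% / 23.96% = 0.2453
β_Eskola = 0.558 × 18.59% / 23.96% = 0.4329
β_Holloway = 0.182 × 48.32% / 23.96% = 0.3670
β_Ivers = 0.339 × 27.64% / 23.96% = 0.3911
β_Arden = 0.695 × 35.73% / 23.96% = 1.0364
β_P = Σ w_i β_i = 0.27×0.2453 + 0.17×0.4329 + 0.24×0.3670 + 0.22×0.3911 + 0.10×1.0364 = 0.4176

0.418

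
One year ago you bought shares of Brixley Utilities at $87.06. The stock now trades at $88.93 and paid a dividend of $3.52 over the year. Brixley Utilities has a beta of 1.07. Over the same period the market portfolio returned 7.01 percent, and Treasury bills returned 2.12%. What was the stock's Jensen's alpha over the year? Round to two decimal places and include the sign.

-1.16%

Realised HPR = (P1 + D1 − P0) / P0 = (88.93 + 3.52 − 87.06) / 87.06 = 5.39 / 87.06 = 6.1911%
MRP = 7.01% − 2.12% = 4.89%
CAPM required = R_f + β·MRP = 2.12% + 1.07 × 4.89% = 7.3523%
α = realised − required = 6.1911% − 7.3523% = -1.16%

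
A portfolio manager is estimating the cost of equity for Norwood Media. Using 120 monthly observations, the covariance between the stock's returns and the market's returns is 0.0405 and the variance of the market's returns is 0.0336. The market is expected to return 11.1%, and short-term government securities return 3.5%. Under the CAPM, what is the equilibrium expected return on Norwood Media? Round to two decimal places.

β = Cov(R_i, R_m) / Var(R_m) = 0.0405 / 0.0336 = 1.2054
MRP = 11.1% − 3.5% = 7.60%
E(R) = R_f + β × MRP = 3.5% + 1.2054 × 7.6% = 12.66%

12.66%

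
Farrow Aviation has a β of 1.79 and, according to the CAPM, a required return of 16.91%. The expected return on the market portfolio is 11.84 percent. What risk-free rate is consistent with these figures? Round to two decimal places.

E(R) = R_f + β(E(R_m) − R_f) = R_f(1 − β) + β·E(R_m)
16.91% = R_f × (1 − 1.79) + 1.79 × 11.84%
16.91% = R_f × -0.79 + 21.1936%
R_f = (16.91% − 21.1936%) / -0.79 = 5.42%

5.42%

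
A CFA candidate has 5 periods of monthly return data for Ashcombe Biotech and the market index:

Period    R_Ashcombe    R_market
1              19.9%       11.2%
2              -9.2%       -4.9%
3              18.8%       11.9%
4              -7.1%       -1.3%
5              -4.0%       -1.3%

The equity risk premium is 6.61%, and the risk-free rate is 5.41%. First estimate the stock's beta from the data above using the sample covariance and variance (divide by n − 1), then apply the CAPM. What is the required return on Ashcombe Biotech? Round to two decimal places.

Mean R_i = (19.9 − 9.2 + 18.8 − 7.1 − 4.0) / 5 = 3.6800%
Mean R_m = (11.2 − 4.9 + 11.9 − 1.3 − 1.3) / 5 = 3.1200%
Σ(R_i − R̄_i)(R_m − R̄_m) = 448.7020  ⇒  Cov = 448.7020 / 4 = 112.1755
Σ(R_m − R̄_m)² = 245.7680  ⇒  Var(R_m) = 245.7680 / 4 = 61.4420
β = Cov / Var(R_m) = 112.1755 / 61.4420 = 1.8257
E(R) = R_f + β × MRP = 5.41% + 1.8257 × 6.61% = 17.48%

17.48%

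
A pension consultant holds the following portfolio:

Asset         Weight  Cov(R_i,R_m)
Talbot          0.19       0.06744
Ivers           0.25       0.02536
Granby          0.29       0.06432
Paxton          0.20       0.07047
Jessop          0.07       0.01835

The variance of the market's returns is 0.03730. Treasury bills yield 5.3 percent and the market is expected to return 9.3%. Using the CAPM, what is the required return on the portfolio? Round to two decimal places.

β_Talbot = 0.06744 / 0.03730 = 1.8080
β_Ivers = 0.02536 / 0.03730 = 0.6799
β_Granby = 0.06432 / 0.03730 = 1.7244
β_Paxton = 0.07047 / 0.03730 = 1.8893
β_Jessop = 0.01835 / 0.03730 = 0.4920
β_P = Σ w_i β_i = 0.19×1.8080 + 0.25×0.6799 + 0.29×1.7244 + 0.20×1.8893 + 0.07×0.4920 = 1.4259
MRP = 9.3% − 5.3% = 4.00%
E(R_P) = R_f + β_P × MRP = 5.3% + 1.4259 × 4.0% = 11.00%

11.00%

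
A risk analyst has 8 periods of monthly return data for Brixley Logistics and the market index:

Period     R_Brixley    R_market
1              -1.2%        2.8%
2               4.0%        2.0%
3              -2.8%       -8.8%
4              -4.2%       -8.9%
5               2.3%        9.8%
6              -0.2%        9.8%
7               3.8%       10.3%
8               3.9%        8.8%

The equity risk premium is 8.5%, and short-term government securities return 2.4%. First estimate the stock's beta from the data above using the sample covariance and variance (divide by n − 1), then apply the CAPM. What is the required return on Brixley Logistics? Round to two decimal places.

Mean R_i = (-1.2 + 4.0 − 2.8 − 4.2 + 2.3 − 0.2 + 3.8 + 3.9) / 8 = 0.7000%
Mean R_m = (2.8 + 2.0 − 8.8 − 8.9 + 9.8 + 9.8 + 10.3 + 8.8) / 8 = 3.2250%
Σ(R_i − R̄_i)(R_m − R̄_m) = 142.6400  ⇒  Cov = 142.6400 / 7 = 20.3771
Σ(R_m − R̄_m)² = 460.8950  ⇒  Var(R_m) = 460.8950 / 7 = 65.8421
β = Cov / Var(R_m) = 20.3771 / 65.8421 = 0.3095
E(R) = R_f + β × MRP = 2.4% + 0.3095 × 8.5% = 5.03%

5.03%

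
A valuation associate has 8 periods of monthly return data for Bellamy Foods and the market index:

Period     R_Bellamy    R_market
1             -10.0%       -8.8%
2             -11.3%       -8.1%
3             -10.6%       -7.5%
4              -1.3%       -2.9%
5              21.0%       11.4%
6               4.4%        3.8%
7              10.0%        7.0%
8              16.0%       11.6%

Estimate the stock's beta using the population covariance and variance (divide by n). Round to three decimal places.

Mean R_i = (-10.0 − 11.3 − 10.6 − 1.3 + 21.0 + 4.4 + 10.0 + 16.0) / 8 = 2.2750%
Mean R_m = (-8.8 − 8.1 − 7.5 − 2.9 + 11.4 + 3.8 + 7.0 + 11.6) / 8 = 0.8125%
Σ(R_i − R̄_i)(R_m − R̄_m) = 759.7325  ⇒  Cov = 759.7325 / 8 = 94.9666
Σ(R_m − R̄_m)² = 530.3888  ⇒  Var(R_m) = 530.3888 / 8 = 66.2986
β = Cov / Var(R_m) = 94.9666 / 66.2986 = 1.4324

1.432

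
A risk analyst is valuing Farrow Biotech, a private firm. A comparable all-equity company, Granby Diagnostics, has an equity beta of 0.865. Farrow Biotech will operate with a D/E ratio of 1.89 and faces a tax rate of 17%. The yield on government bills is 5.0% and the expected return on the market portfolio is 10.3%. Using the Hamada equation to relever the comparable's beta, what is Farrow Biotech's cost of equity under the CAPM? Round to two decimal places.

β_L = β_U × [1 + (1 − t)(D/E)] = 0.865 × [1 + (1 − 0.17) × 1.89]
    = 0.865 × [1 + 0.83 × 1.89] = 0.865 × 2.5687 = 2.2219
MRP = 10.3% − 5.0% = 5.30%
E(R) = R_f + β_L × MRP = 5.0% + 2.2219 × 5.3% = 16.78%

16.78%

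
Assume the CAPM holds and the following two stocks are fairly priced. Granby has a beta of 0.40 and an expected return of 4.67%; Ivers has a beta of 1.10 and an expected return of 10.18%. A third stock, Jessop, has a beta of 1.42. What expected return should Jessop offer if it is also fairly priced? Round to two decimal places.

12.70%

MRP (SML slope) = (10.18% − 4.67%) / (1.10 − 0.40) = 5.51% / 0.70 = 7.8714%
R_f (intercept) = 4.67% − 0.40 × 7.8714% = 1.5214%
E(R_Jessop) = R_f + β × MRP = 1.5214% + 1.42 × 7.8714% = 12.70%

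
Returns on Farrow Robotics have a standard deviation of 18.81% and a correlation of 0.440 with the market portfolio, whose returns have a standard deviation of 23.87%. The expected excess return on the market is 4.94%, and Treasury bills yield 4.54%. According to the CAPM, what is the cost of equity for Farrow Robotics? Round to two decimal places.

6.25%

β = ρ × σ_i / σ_m = 0.440 × 18.81% / 23.87% = 0.3467
E(R) = 4.54% + 0.3467 × 4.94% = 6.25%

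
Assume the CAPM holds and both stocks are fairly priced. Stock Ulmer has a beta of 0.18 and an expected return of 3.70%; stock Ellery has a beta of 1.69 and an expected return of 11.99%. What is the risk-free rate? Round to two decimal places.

2.71%

Both satisfy E(R) = R_f + β·MRP, so the slope of the SML is
MRP = (11.99% − 3.70%) / (1.69 − 0.18) = 8.29% / 1.51 = 5.4901%
R_f = E(R_Ulmer) − β_Ulmer·MRP = 3.70% − 0.18 × 5.4901% = 2.7118%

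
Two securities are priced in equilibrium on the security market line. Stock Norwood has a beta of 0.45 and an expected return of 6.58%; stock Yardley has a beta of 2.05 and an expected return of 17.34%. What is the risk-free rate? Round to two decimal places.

Both satisfy E(R) = R_f + β·MRP, so the slope of the SML is
MRP = (17.34% − 6.58%) / (2.05 − 0.45) = 10.76% / 1.60 = 6.7250%
R_f = E(R_Norwood) − β_Norwood·MRP = 6.58% − 0.45 × 6.7250% = 3.5538%

3.55%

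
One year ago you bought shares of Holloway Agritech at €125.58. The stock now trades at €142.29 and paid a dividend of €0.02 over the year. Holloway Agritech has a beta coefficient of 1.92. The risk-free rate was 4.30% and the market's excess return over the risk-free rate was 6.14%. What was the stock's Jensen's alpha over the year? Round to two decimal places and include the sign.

-2.77%

Realised HPR = (P1 + D1 − P0) / P0 = (142.29 + 0.02 − 125.58) / 125.58 = 16.73 / 125.58 = 13.3222%
CAPM required = R_f + β·MRP = 4.30% + 1.92 × 6.14% = 16.0888%
α = realised − required = 13.3222% − 16.0888% = -2.77%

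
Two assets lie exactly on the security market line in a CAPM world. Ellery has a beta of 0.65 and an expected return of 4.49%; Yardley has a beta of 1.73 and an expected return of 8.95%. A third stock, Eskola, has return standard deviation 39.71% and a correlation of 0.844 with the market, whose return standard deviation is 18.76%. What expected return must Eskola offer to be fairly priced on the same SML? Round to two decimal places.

9.18%

MRP = (8.95% − 4.49%) / (1.73 − 0.65) = 4.1296%
R_f = 4.49% − 0.65 × 4.1296% = 1.8058%
β_Eskola = ρ·σ_i/σ_m = 0.844 × 39.71 / 18.76 = 1.7865
E(R_Eskola) = R_f + β × MRP = 1.8058% + 1.7865 × 4.1296% = 9.18%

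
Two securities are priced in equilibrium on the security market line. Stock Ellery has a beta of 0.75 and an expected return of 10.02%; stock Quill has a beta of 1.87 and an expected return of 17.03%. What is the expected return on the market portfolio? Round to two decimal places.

Both satisfy E(R) = R_f + β·MRP, so the slope of the SML is
MRP = (17.03% − 10.02%) / (1.87 − 0.75) = 7.01% / 1.12 = 6.2589%
R_f = E(R_Ellery) − β_Ellery·MRP = 10.02% − 0.75 × 6.2589% = 5.3258%
E(R_m) = R_f + MRP = 5.3258% + 6.2589% = 11.58%

11.58%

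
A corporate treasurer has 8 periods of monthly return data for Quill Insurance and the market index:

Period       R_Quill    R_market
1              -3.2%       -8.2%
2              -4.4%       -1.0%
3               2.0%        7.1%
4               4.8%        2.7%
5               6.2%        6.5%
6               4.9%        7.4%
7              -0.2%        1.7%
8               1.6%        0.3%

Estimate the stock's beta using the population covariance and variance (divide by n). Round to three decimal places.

0.575

Mean R_i = (-3.2 − 4.4 + 2.0 + 4.8 + 6.2 + 4.9 − 0.2 + 1.6) / 8 = 1.4625%
Mean R_m = (-8.2 − 1.0 + 7.1 + 2.7 + 6.5 + 7.4 + 1.7 + 0.3) / 8 = 2.0625%
Σ(R_i − R̄_i)(R_m − R̄_m) = 110.3688  ⇒  Cov = 110.3688 / 8 = 13.7961
Σ(R_m − R̄_m)² = 191.8988  ⇒  Var(R_m) = 191.8988 / 8 = 23.9874
β = Cov / Var(R_m) = 13.7961 / 23.9874 = 0.5751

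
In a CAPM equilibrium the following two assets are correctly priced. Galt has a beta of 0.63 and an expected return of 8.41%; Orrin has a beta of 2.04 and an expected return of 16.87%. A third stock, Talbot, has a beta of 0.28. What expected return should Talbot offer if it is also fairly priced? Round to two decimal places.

6.31%

MRP (SML slope) = (16.87% − 8.41%) / (2.04 − 0.63) = 8.46% / 1.41 = 6.0000%
R_f (intercept) = 8.41% − 0.63 × 6.0000% = 4.6300%
E(R_Talbot) = R_f + β × MRP = 4.6300% + 0.28 × 6.0000% = 6.31%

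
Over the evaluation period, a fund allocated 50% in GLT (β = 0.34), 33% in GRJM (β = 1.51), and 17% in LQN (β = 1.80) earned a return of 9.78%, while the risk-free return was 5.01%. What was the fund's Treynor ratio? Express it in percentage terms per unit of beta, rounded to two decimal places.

4.90%

β_P = 0.50×0.34 + 0.33×1.51 + 0.17×1.80 = 0.9743
Treynor = (R_P − R_f) / β_P = (9.78% − 5.01%) / 0.9743 = 4.77% / 0.9743 = 4.90%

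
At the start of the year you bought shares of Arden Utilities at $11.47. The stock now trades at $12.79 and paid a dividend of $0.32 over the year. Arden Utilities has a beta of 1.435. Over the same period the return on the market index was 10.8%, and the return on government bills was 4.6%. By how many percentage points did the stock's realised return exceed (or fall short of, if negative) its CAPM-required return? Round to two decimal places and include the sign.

Realised HPR = (P1 + D1 − P0) / P0 = (12.79 + 0.32 − 11.47) / 11.47 = 1.64 / 11.47 = 14.2982%
MRP = 10.8% − 4.6% = 6.20%
CAPM required = R_f + β·MRP = 4.6% + 1.435 × 6.2% = 13.4970%
α = realised − required = 14.2982% − 13.4970% = +0.80%

+0.80%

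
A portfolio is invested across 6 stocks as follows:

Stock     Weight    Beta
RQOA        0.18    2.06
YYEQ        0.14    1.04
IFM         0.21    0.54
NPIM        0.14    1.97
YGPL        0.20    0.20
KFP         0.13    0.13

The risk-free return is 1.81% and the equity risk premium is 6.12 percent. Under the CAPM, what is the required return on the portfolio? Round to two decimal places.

7.70%

β_P = Σ w_i β_i = 0.18×2.06 + 0.14×1.04 + 0.21×0.54 + 0.14×1.97 + 0.20×0.20 + 0.13×0.13 = 0.9625
E(R_P) = R_f + β_P × MRP = 1.81% + 0.9625 × 6.12% = 7.70%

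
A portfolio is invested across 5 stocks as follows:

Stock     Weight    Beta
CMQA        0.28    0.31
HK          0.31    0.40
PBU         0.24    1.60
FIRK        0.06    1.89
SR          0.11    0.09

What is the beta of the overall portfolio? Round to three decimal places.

β_P = Σ w_i β_i = 0.28×0.31 + 0.31×0.40 + 0.24×1.60 + 0.06×1.89 + 0.11×0.09 = 0.7181

0.718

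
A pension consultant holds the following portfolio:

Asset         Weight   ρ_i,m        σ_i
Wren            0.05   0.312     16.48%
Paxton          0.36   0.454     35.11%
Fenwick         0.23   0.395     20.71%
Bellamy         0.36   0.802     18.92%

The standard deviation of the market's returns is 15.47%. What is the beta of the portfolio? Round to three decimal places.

β_Wren = 0.312 × 16.48% / 15.47% = 0.3324
β_Paxton = 0.454 × 35.11% / 15.47% = 1.0304
β_Fenwick = 0.395 × 20.71% / 15.47% = 0.5288
β_Bellamy = 0.802 × 18.92% / 15.47% = 0.9809
β_P = Σ w_i β_i = 0.05×0.3324 + 0.36×1.0304 + 0.23×0.5288 + 0.36×0.9809 = 0.8623

0.862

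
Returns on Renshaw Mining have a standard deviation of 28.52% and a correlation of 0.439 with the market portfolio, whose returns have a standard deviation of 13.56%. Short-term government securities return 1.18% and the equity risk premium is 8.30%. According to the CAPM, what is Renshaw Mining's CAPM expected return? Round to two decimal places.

8.84%

β = ρ × σ_i / σ_m = 0.439 × 28.52% / 13.56% = 0.9233
E(R) = 1.18% + 0.9233 × 8.30% = 8.84%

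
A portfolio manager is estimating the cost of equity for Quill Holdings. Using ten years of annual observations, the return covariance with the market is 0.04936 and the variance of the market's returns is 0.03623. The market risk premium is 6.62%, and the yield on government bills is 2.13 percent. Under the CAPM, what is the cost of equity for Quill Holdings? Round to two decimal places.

11.15%

β = Cov(R_i, R_m) / Var(R_m) = 0.04936 / 0.03623 = 1.3624
E(R) = R_f + β × MRP = 2.13% + 1.3624 × 6.62% = 11.15%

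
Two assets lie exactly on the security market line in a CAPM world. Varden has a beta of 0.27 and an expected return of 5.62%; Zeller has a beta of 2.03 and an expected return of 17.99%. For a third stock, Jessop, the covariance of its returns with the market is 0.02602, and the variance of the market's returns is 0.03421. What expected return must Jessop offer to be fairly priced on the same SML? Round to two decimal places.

9.07%

MRP = (17.99% − 5.62%) / (2.03 − 0.27) = 7.0284%
R_f = 5.62% − 0.27 × 7.0284% = 3.7223%
β_Jessop = Cov / Var(R_m) = 0.02602 / 0.03421 = 0.7606
E(R_Jessop) = R_f + β × MRP = 3.7223% + 0.7606 × 7.0284% = 9.07%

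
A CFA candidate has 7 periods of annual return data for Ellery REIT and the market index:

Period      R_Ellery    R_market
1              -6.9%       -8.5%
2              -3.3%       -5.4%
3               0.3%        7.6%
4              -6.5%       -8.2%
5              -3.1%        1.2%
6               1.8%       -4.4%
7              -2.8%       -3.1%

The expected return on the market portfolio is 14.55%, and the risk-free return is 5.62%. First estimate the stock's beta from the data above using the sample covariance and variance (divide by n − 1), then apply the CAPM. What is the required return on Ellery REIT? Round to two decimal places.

8.74%

Mean R_i = (-6.9 − 3.3 + 0.3 − 6.5 − 3.1 + 1.8 − 2.8) / 7 = -2.9286%
Mean R_m = (-8.5 − 5.4 + 7.6 − 8.2 + 1.2 − 4.4 − 3.1) / 7 = -2.9714%
Σ(R_i − R̄_i)(R_m − R̄_m) = 68.1757  ⇒  Cov = 68.1757 / 6 = 11.3626
Σ(R_m − R̄_m)² = 195.0143  ⇒  Var(R_m) = 195.0143 / 6 = 32.5024
β = Cov / Var(R_m) = 11.3626 / 32.5024 = 0.3496
MRP = 14.55% − 5.62% = 8.93%
E(R) = R_f + β × MRP = 5.62% + 0.3496 × 8.93% = 8.74%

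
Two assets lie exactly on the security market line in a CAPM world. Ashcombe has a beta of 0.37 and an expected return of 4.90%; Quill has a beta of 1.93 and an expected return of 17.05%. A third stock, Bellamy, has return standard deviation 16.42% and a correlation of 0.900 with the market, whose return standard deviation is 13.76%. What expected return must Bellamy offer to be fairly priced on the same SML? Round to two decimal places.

10.38%

MRP = (17.05% − 4.90%) / (1.93 − 0.37) = 7.7885%
R_f = 4.90% − 0.37 × 7.7885% = 2.0183%
β_Bellamy = ρ·σ_i/σ_m = 0.900 × 16.42 / 13.76 = 1.0740
E(R_Bellamy) = R_f + β × MRP = 2.0183% + 1.0740 × 7.7885% = 10.38%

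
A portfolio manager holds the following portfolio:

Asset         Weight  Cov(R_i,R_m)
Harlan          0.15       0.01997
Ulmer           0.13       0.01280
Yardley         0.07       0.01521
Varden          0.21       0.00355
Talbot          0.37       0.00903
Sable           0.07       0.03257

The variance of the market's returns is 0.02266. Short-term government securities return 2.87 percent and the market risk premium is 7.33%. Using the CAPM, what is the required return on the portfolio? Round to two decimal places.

β_Harlan = 0.01997 / 0.02266 = 0.8813
β_Ulmer = 0.01280 / 0.02266 = 0.5649
β_Yardley = 0.01521 / 0.02266 = 0.6712
β_Varden = 0.00355 / 0.02266 = 0.1567
β_Talbot = 0.00903 / 0.02266 = 0.3985
β_Sable = 0.03257 / 0.02266 = 1.4373
β_P = Σ w_i β_i = 0.15×0.8813 + 0.13×0.5649 + 0.07×0.6712 + 0.21×0.1567 + 0.37×0.3985 + 0.07×1.4373 = 0.5336
E(R_P) = R_f + β_P × MRP = 2.87% + 0.5336 × 7.33% = 6.78%

6.78%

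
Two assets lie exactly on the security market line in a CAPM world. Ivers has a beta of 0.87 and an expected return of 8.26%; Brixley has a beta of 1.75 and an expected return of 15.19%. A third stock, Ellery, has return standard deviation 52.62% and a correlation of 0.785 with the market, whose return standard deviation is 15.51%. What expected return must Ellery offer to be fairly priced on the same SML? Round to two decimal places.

MRP = (15.19% − 8.26%) / (1.75 − 0.87) = 7.8750%
R_f = 8.26% − 0.87 × 7.8750% = 1.4088%
β_Ellery = ρ·σ_i/σ_m = 0.785 × 52.62 / 15.51 = 2.6632
E(R_Ellery) = R_f + β × MRP = 1.4088% + 2.6632 × 7.8750% = 22.38%

22.38%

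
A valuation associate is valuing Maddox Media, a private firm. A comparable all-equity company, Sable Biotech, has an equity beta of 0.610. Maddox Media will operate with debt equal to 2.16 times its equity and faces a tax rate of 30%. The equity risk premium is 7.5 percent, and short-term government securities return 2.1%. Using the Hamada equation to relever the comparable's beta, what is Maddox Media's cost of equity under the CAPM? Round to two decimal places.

13.59%

β_L = β_U × [1 + (1 − t)(D/E)] = 0.610 × [1 + (1 − 0.30) × 2.16]
    = 0.610 × [1 + 0.70 × 2.16] = 0.610 × 2.5120 = 1.5323
E(R) = R_f + β_L × MRP = 2.1% + 1.5323 × 7.5% = 13.59%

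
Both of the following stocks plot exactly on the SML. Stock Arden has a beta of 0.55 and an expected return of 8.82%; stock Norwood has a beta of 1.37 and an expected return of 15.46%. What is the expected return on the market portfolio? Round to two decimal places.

12.46%

Both satisfy E(R) = R_f + β·MRP, so the slope of the SML is
MRP = (15.46% − 8.82%) / (1.37 − 0.55) = 6.64% / 0.82 = 8.0976%
R_f = E(R_Arden) − β_Arden·MRP = 8.82% − 0.55 × 8.0976% = 4.3663%
E(R_m) = R_f + MRP = 4.3663% + 8.0976% = 12.46%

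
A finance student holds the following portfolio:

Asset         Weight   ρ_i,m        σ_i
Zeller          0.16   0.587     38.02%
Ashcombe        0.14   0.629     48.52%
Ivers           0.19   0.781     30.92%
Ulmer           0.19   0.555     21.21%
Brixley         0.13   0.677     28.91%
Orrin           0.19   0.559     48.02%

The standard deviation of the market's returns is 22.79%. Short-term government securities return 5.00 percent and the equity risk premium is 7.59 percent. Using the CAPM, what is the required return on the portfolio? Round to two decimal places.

β_Zeller = 0.587 × 38.02% / 22.79% = 0.9793
β_Ashcombe = 0.629 × 48.52% / 22.79% = 1.3391
β_Ivers = 0.781 × 30.92% / 22.79% = 1.0596
β_Ulmer = 0.555 × 21.21% / 22.79% = 0.5165
β_Brixley = 0.677 × 28.91% / 22.79% = 0.8588
β_Orrin = 0.559 × 48.02% / 22.79% = 1.1778
β_P = Σ w_i β_i = 0.16×0.9793 + 0.14×1.3391 + 0.19×1.0596 + 0.19×0.5165 + 0.13×0.8588 + 0.19×1.1778 = 0.9790
E(R_P) = R_f + β_P × MRP = 5.00% + 0.9790 × 7.59% = 12.43%

12.43%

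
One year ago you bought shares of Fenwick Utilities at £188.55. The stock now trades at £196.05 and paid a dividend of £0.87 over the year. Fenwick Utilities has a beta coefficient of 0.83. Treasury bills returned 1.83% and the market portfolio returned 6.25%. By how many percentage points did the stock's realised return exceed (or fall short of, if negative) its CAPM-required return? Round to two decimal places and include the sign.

-1.06%

Realised HPR = (P1 + D1 − P0) / P0 = (196.05 + 0.87 − 188.55) / 188.55 = 8.37 / 188.55 = 4.4391%
MRP = 6.25% − 1.83% = 4.42%
CAPM required = R_f + β·MRP = 1.83% + 0.83 × 4.42% = 5.4986%
α = realised − required = 4.4391% − 5.4986% = -1.06%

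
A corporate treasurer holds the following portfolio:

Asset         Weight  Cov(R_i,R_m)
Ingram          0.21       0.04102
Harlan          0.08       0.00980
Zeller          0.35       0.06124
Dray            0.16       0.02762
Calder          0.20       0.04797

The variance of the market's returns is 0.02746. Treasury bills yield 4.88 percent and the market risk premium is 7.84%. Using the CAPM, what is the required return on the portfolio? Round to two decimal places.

β_Ingram = 0.04102 / 0.02746 = 1.4938
β_Harlan = 0.00980 / 0.02746 = 0.3569
β_Zeller = 0.06124 / 0.02746 = 2.2302
β_Dray = 0.02762 / 0.02746 = 1.0058
β_Calder = 0.04797 / 0.02746 = 1.7469
β_P = Σ w_i β_i = 0.21×1.4938 + 0.08×0.3569 + 0.35×2.2302 + 0.16×1.0058 + 0.20×1.7469 = 1.6331
E(R_P) = R_f + β_P × MRP = 4.88% + 1.6331 × 7.84% = 17.68%

17.68%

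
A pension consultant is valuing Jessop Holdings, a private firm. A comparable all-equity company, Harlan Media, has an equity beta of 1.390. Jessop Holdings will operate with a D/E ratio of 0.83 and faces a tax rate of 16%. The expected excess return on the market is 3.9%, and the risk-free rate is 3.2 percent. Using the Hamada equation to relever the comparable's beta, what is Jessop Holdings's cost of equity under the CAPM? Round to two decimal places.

12.40%

β_L = β_U × [1 + (1 − t)(D/E)] = 1.390 × [1 + (1 − 0.16) × 0.83]
    = 1.390 × [1 + 0.84 × 0.83] = 1.390 × 1.6972 = 2.3591
E(R) = R_f + β_L × MRP = 3.2% + 2.3591 × 3.9% = 12.40%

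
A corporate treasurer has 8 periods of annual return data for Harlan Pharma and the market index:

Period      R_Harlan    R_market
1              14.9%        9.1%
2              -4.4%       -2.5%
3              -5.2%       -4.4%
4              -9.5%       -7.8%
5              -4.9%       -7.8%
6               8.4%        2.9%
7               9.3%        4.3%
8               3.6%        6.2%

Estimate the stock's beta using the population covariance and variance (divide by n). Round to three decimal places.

Mean R_i = (14.9 − 4.4 − 5.2 − 9.5 − 4.9 + 8.4 + 9.3 + 3.6) / 8 = 1.5250%
Mean R_m = (9.1 − 2.5 − 4.4 − 7.8 − 7.8 + 2.9 + 4.3 + 6.2) / 8 = 0.0000%
Σ(R_i − R̄_i)(R_m − R̄_m) = 368.4600  ⇒  Cov = 368.4600 / 8 = 46.0575
Σ(R_m − R̄_m)² = 295.4400  ⇒  Var(R_m) = 295.4400 / 8 = 36.9300
β = Cov / Var(R_m) = 46.0575 / 36.9300 = 1.2472

1.247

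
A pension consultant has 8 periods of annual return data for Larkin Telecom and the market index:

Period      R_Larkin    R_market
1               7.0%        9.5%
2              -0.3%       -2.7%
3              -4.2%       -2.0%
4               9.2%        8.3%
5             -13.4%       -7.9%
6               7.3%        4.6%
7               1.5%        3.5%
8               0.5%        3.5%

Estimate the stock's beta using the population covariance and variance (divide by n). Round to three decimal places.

Mean R_i = (7.0 − 0.3 − 4.2 + 9.2 − 13.4 + 7.3 + 1.5 + 0.5) / 8 = 0.9500%
Mean R_m = (9.5 − 2.7 − 2.0 + 8.3 − 7.9 + 4.6 + 3.5 + 3.5) / 8 = 2.1000%
Σ(R_i − R̄_i)(R_m − R̄_m) = 282.5500  ⇒  Cov = 282.5500 / 8 = 35.3188
Σ(R_m − R̄_m)² = 243.2200  ⇒  Var(R_m) = 243.2200 / 8 = 30.4025
β = Cov / Var(R_m) = 35.3188 / 30.4025 = 1.1617

1.162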